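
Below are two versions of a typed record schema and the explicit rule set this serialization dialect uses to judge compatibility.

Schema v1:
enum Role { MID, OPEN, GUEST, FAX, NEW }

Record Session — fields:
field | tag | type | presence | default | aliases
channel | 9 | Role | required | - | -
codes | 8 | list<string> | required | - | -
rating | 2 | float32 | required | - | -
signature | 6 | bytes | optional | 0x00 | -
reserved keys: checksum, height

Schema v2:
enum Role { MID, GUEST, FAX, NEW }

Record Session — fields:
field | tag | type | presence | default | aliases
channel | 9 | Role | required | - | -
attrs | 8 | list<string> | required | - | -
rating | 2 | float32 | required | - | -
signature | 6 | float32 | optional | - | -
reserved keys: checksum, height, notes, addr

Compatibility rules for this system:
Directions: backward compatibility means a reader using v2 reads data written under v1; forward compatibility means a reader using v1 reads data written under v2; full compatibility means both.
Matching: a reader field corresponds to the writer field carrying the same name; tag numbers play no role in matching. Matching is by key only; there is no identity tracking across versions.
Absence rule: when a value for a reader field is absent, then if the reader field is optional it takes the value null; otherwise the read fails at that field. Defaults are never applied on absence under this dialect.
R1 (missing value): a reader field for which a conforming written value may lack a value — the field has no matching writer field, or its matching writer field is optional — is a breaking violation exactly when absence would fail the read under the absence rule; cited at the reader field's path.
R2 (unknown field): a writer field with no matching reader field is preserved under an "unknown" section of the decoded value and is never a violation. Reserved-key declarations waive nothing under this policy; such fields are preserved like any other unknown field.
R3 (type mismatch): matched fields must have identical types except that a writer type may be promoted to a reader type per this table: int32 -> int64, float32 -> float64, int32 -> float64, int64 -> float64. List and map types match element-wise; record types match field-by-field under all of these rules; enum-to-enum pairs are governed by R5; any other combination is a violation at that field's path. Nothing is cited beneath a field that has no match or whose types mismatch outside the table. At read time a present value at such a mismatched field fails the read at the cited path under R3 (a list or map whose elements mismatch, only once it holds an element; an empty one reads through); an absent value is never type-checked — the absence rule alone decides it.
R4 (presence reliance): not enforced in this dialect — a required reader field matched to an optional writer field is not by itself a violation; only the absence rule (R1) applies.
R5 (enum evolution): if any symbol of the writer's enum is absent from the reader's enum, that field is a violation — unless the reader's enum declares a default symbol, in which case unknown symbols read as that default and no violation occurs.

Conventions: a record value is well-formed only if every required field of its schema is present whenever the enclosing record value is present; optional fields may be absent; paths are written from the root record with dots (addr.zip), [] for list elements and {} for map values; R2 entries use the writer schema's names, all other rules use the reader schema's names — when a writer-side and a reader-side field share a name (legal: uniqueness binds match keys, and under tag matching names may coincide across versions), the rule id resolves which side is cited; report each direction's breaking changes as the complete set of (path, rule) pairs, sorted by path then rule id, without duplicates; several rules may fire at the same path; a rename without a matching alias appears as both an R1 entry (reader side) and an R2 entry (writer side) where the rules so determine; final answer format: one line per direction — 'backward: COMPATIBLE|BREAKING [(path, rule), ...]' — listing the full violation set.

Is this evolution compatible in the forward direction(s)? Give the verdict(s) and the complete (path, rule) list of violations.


forward: BREAKING [(codes, R1), (signature, R3)]

in Session below, arrows point writer -> reader
forward analysis of Session with v1 as reader and v2 as writer:
  writer required, Role -> Role: reader channel maps from writer channel
  codes: no writer match
  writer required, float32 -> float32: reader rating maps from writer rating
  writer optional, float32 -> bytes: reader signature maps from writer signature
  leftover writer field: attrs
  violation R1 at codes
  violation R3 at signature
  forward on Session therefore BREAKING (2)
diffs on Session not affecting the asked answer:
  enum Role (field channel in record Session): symbol OPEN removed -> affects backward compatibility only, which is not asked


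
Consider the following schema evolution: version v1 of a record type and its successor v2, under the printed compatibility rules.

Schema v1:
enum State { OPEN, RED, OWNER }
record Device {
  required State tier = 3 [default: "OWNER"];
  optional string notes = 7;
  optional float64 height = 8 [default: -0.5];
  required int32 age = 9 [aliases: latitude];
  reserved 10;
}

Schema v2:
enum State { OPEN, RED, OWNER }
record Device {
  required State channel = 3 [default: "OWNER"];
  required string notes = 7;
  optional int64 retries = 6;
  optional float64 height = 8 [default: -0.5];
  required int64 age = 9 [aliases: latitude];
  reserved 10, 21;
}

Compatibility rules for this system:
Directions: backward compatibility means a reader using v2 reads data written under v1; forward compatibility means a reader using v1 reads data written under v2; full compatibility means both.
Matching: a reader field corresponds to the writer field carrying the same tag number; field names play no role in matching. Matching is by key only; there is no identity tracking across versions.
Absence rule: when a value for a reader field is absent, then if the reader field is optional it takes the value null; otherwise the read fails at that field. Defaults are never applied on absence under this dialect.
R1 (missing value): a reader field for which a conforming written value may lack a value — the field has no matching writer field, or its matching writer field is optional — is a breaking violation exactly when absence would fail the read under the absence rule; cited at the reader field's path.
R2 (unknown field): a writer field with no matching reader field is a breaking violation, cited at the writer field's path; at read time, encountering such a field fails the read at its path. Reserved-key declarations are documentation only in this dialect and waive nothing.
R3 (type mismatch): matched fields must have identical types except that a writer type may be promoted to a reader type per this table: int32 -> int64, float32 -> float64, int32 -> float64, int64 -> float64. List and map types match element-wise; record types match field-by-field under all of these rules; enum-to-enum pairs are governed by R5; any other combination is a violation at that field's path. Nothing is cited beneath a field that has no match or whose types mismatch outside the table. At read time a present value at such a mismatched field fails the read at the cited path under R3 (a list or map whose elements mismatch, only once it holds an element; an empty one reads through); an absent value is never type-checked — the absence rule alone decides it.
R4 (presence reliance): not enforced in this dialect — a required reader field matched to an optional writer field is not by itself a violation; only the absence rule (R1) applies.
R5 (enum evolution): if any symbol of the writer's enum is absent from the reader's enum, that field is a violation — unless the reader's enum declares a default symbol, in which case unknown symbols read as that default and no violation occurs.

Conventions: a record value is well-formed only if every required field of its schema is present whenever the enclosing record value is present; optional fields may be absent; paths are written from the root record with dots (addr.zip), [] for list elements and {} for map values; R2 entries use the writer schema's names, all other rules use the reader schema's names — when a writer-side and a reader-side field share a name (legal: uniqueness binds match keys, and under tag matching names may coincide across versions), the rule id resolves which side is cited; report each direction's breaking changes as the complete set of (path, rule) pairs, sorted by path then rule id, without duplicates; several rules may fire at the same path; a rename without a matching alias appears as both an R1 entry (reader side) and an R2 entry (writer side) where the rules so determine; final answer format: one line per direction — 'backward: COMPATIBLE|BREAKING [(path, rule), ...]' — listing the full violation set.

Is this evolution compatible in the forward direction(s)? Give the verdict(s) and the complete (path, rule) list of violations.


forward: BREAKING [(age, R3), (retries, R2)]

the writer's type comes first in each Device pair
forward analysis of Device with v1 as reader and v2 as writer:
  tier: State -> State, writer required; from channel
  notes: string -> string, writer required; from notes
  height: float64 -> float64, writer optional; from height
  age: int64 -> int32, writer required; from age
  writer field retries has no reader counterpart
  R3 fires at age
  R2 fires at retries
  => forward verdict for Device: BREAKING, 2 violation(s)
remaining Device differences; none change what is asked:
  field notes in record Device: optional changed to required -> affects backward compatibility only, which is not asked
  renamed field tier to channel in record Device -> inert for the asked Device verdict: nothing fires


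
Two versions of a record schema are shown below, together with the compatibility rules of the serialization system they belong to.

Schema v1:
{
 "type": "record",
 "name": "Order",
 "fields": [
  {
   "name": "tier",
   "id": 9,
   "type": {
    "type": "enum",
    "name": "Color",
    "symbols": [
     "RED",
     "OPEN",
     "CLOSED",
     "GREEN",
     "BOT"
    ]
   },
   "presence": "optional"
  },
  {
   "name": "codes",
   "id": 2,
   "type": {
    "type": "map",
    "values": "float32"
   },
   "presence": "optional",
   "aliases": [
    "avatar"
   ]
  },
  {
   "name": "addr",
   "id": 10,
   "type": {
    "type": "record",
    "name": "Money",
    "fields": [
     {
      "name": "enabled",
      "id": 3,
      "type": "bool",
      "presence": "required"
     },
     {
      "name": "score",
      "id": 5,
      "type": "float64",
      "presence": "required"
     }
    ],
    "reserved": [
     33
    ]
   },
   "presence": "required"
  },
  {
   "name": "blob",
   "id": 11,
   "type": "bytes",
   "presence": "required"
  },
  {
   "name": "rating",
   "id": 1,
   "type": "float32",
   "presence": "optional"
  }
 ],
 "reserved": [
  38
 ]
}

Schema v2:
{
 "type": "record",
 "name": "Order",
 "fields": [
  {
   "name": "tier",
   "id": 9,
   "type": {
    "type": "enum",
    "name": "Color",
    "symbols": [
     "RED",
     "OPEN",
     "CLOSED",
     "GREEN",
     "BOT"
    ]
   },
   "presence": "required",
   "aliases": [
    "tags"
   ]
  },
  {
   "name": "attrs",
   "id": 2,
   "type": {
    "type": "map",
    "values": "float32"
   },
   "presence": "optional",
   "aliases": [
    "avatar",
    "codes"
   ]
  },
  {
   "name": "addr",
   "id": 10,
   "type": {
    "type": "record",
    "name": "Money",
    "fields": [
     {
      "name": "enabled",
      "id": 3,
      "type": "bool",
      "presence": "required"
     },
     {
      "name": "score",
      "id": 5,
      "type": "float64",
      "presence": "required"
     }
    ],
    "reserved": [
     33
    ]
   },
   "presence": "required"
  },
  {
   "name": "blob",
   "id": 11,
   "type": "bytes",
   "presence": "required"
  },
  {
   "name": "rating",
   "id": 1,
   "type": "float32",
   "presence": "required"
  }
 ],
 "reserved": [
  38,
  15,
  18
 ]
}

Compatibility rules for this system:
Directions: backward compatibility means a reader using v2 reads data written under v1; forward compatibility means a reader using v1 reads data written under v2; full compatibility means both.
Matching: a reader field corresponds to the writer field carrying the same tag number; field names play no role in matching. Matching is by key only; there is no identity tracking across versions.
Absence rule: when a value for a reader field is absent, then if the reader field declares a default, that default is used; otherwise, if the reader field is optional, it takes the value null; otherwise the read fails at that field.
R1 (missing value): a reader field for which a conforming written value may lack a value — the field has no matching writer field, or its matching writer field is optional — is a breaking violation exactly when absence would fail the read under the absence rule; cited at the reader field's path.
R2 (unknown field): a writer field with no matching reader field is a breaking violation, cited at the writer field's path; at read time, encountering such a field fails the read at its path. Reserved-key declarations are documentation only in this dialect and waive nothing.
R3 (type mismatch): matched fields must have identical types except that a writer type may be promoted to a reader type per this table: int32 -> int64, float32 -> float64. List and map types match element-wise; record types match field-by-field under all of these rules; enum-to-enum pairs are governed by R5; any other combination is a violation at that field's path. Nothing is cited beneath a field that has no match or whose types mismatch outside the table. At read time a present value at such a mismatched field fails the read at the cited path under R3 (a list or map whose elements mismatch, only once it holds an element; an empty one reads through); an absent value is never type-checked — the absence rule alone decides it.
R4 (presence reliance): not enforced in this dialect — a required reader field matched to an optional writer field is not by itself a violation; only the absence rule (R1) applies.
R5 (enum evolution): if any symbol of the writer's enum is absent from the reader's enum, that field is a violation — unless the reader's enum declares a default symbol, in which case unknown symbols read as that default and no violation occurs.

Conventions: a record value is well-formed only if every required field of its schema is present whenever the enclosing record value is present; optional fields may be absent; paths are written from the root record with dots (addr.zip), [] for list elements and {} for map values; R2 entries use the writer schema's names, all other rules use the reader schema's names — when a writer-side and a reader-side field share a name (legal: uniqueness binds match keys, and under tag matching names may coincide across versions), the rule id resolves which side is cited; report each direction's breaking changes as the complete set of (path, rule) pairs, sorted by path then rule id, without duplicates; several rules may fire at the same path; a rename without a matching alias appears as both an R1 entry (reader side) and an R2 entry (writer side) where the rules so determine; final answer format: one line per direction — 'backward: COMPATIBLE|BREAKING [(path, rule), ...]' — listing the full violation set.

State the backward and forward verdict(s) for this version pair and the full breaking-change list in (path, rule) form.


each type pair in Order: writer, then reader
backward on Order — v2 reading data written by v1:
  tier: paired with writer tier (Color -> Color; writer optional)
  attrs: paired with writer codes (map<string, float32> -> map<string, float32>; writer optional)
  addr: paired with writer addr (Money -> Money; writer required)
  blob: paired with writer blob (bytes -> bytes; writer required)
  rating: paired with writer rating (float32 -> float32; writer optional)
  addr.enabled: paired with writer addr.enabled (bool -> bool; writer required)
  addr.score: paired with writer addr.score (float64 -> float64; writer required)
  R1 fires at rating
  R1 fires at tier
  => 2 violation(s): backward is BREAKING for Order
forward on Order — v1 reading data written by v2:
  tier: paired with writer tier (Color -> Color; writer required)
  codes: paired with writer attrs (map<string, float32> -> map<string, float32>; writer optional)
  addr: paired with writer addr (Money -> Money; writer required)
  blob: paired with writer blob (bytes -> bytes; writer required)
  rating: paired with writer rating (float32 -> float32; writer required)
  addr.enabled: paired with writer addr.enabled (bool -> bool; writer required)
  addr.score: paired with writer addr.score (float64 -> float64; writer required)
  nothing fires on Order: forward is COMPATIBLE

backward: BREAKING [(rating, R1), (tier, R1)]; forward: COMPATIBLE []


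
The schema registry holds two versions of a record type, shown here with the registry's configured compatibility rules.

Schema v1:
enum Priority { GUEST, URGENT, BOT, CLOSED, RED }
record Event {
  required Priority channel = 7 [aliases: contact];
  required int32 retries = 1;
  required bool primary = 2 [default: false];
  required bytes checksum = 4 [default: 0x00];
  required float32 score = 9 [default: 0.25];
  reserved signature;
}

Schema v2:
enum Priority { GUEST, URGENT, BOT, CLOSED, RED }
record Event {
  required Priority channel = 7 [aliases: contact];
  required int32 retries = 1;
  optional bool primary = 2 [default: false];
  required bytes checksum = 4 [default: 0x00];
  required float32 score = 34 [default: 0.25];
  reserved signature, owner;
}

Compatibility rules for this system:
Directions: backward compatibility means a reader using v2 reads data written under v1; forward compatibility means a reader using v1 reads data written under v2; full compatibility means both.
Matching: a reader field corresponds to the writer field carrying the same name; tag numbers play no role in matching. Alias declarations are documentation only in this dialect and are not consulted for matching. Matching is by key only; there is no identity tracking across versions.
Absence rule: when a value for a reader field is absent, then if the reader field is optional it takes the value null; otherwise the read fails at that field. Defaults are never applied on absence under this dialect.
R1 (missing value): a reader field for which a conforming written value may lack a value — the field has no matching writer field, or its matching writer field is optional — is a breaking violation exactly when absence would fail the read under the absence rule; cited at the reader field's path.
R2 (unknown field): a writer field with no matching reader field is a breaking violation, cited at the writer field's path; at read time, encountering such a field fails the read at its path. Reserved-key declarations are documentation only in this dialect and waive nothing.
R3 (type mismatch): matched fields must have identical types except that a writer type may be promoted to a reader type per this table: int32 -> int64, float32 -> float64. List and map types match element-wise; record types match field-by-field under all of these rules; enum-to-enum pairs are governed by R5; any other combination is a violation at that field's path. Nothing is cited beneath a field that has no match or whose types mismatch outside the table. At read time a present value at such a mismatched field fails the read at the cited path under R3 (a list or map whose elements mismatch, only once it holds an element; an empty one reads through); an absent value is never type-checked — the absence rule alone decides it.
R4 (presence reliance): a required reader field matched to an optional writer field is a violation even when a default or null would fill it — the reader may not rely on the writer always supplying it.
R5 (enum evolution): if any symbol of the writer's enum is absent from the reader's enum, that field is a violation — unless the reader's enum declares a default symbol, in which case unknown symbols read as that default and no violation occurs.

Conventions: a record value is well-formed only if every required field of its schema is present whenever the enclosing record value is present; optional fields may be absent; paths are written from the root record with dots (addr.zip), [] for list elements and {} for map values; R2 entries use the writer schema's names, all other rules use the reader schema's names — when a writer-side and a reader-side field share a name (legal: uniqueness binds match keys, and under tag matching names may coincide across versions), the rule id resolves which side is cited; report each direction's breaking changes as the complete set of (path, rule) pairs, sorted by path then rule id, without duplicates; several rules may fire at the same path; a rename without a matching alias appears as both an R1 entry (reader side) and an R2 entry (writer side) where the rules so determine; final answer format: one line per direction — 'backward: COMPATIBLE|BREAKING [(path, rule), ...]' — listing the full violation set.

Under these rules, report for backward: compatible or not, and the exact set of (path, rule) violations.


backward: COMPATIBLE []

each type pair in Event: writer, then reader
backward pass over Event, reader schema v2, writer schema v1:
  writer required, Priority -> Priority: reader channel maps from writer channel
  writer required, int32 -> int32: reader retries maps from writer retries
  writer required, bool -> bool: reader primary maps from writer primary
  writer required, bytes -> bytes: reader checksum maps from writer checksum
  writer required, float32 -> float32: reader score maps from writer score
  => backward verdict for Event: COMPATIBLE, no violations
remaining Event differences; none change what is asked:
  field score in record Event: tag 9 changed to 34 -> fires no rule on Event, leaving the asked answer as it is
  field primary in record Event: required changed to optional -> its effect on Event is confined to the forward direction, not asked


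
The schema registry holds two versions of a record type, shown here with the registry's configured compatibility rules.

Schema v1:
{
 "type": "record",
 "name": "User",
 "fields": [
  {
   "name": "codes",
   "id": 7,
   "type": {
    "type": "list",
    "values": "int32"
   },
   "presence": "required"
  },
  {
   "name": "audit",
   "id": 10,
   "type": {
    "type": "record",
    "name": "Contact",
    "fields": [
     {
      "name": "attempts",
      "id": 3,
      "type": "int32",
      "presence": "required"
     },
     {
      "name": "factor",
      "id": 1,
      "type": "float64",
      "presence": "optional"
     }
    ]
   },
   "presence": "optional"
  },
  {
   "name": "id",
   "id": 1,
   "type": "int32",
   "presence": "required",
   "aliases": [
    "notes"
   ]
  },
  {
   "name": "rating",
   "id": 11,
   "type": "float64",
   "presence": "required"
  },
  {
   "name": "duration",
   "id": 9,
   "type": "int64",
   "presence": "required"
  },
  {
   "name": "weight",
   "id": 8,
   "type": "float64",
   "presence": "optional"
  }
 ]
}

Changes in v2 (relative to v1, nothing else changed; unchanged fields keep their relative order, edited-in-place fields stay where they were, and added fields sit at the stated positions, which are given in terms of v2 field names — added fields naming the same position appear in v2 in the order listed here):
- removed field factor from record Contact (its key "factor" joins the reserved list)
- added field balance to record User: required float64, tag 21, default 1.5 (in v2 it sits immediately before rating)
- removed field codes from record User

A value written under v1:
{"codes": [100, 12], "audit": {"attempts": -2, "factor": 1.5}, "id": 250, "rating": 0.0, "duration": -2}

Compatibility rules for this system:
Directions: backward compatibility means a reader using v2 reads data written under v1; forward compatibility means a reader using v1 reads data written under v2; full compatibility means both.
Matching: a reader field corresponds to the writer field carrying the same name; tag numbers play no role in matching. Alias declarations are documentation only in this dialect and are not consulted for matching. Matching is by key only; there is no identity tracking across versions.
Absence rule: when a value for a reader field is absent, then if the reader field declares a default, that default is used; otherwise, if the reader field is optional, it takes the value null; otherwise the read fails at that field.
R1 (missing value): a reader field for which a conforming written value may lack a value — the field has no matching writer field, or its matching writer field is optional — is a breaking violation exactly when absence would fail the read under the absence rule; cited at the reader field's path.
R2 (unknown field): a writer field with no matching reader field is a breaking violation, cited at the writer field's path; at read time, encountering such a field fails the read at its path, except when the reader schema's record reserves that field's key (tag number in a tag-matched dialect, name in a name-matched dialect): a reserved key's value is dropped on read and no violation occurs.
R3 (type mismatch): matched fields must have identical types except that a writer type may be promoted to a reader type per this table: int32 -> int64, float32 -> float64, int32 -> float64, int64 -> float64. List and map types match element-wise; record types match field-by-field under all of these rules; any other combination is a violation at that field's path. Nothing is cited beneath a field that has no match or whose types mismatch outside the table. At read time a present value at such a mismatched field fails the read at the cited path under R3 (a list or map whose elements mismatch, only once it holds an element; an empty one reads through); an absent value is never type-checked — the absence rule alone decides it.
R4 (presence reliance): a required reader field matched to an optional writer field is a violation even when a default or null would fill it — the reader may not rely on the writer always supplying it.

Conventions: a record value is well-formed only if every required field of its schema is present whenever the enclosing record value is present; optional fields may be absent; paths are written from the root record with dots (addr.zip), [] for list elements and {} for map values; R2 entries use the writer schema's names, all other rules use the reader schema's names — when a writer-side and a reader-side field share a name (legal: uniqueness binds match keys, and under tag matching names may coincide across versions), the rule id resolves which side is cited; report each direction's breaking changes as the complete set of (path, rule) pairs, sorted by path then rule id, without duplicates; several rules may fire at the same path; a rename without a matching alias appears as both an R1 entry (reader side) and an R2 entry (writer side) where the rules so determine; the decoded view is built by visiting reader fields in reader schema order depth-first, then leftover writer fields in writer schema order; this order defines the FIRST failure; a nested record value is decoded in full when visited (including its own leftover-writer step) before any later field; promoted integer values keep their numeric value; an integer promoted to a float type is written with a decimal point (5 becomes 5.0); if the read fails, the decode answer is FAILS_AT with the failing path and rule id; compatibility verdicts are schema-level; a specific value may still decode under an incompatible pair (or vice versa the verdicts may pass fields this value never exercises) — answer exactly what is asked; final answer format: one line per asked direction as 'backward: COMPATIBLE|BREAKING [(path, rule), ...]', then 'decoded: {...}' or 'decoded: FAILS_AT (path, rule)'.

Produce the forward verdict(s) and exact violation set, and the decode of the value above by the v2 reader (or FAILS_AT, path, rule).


forward: BREAKING [(balance, R2), (codes, R1)]; decoded: FAILS_AT (codes, R2)

each type pair in User: writer, then reader
checking forward for User: reader v1 against writer v2:
  codes has no writer counterpart
  Contact -> Contact, writer optional: audit aligns to audit
  int32 -> int32, writer required: id aligns to id
  float64 -> float64, writer required: rating aligns to rating
  int64 -> int64, writer required: duration aligns to duration
  float64 -> float64, writer optional: weight aligns to weight
  writer balance: unknown to reader
  int32 -> int32, writer required: audit.attempts aligns to audit.attempts
  audit.factor has no writer counterpart
  R2 fires at balance
  R1 fires at codes
  => 2 violation(s): forward is BREAKING for User
decode (reader v2):
  audit.attempts := -2
  writer audit.factor: reserved -> dropped
  id := 250
  balance := 1.5 (absent -> default)
  rating := 0.0
  duration := -2
  weight := null (absent, optional -> null)
  read fails at codes under R2 (unknown field)
  => FAILS_AT (codes, R2)
the rest of the User diff is inert for this question:
  removed field factor from record Contact (its key "factor" joins the reserved list) -> inert for the asked User verdict: nothing fires


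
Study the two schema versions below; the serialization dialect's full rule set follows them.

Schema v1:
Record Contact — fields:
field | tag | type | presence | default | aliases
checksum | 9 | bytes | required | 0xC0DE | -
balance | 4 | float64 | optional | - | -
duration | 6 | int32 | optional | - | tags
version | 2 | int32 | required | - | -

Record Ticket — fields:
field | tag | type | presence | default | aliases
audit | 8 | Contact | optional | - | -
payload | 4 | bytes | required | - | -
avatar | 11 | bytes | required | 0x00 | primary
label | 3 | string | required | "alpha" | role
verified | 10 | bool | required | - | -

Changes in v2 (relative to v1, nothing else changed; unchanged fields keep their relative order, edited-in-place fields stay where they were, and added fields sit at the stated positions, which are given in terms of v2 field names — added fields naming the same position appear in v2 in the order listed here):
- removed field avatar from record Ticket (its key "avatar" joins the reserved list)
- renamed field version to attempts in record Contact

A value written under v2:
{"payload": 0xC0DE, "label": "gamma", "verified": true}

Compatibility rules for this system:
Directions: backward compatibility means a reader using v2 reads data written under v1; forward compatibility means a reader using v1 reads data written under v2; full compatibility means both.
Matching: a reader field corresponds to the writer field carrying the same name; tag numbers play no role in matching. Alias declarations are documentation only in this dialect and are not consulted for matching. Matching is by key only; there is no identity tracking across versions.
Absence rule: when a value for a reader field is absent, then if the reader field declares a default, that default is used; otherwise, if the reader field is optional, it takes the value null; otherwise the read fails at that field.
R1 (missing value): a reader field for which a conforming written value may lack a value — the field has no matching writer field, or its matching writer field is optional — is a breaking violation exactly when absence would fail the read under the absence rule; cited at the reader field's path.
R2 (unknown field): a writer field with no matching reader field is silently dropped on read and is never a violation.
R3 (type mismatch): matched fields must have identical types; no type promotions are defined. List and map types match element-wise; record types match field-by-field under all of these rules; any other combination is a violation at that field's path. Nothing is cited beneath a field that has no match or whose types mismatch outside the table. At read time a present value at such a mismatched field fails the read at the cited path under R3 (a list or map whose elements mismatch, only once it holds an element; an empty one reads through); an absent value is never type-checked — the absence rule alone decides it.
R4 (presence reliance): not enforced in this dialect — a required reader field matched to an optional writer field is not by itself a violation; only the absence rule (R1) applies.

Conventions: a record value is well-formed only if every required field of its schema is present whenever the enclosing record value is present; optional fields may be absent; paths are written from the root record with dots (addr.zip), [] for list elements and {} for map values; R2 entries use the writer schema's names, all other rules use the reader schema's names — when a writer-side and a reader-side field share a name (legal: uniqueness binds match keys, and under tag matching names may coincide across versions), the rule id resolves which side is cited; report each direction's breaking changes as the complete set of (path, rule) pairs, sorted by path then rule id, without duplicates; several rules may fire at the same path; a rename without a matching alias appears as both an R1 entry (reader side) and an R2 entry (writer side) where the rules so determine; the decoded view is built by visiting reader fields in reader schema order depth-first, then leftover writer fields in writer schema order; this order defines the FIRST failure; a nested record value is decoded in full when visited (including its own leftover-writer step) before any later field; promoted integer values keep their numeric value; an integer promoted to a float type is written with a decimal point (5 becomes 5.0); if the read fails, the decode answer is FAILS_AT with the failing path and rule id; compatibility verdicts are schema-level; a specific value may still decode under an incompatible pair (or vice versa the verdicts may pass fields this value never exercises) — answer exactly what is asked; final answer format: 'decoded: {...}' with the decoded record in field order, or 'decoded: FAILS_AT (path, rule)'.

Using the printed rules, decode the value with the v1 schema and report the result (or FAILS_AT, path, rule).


decoded: {"audit": null, "payload": 0xC0DE, "avatar": 0x00, "label": "gamma", "verified": true}

each type pair in Ticket: writer, then reader
decode (reader v1):
  audit := null (not supplied -> null)
  payload := 0xC0DE
  avatar := 0x00 (no value, default fills)
  label := "gamma"
  verified := true
  => decoded: {"audit": null, "payload": 0xC0DE, "avatar": 0x00, "label": "gamma", "verified": true}
the rest of the Ticket diff is inert for this question:
  removed field avatar from record Ticket (its key "avatar" joins the reserved list) -> triggers nothing under the printed rules; the Ticket answer is the same either way
  renamed field version to attempts in record Contact -> a verdict-level change on Ticket — the shown value reads the same


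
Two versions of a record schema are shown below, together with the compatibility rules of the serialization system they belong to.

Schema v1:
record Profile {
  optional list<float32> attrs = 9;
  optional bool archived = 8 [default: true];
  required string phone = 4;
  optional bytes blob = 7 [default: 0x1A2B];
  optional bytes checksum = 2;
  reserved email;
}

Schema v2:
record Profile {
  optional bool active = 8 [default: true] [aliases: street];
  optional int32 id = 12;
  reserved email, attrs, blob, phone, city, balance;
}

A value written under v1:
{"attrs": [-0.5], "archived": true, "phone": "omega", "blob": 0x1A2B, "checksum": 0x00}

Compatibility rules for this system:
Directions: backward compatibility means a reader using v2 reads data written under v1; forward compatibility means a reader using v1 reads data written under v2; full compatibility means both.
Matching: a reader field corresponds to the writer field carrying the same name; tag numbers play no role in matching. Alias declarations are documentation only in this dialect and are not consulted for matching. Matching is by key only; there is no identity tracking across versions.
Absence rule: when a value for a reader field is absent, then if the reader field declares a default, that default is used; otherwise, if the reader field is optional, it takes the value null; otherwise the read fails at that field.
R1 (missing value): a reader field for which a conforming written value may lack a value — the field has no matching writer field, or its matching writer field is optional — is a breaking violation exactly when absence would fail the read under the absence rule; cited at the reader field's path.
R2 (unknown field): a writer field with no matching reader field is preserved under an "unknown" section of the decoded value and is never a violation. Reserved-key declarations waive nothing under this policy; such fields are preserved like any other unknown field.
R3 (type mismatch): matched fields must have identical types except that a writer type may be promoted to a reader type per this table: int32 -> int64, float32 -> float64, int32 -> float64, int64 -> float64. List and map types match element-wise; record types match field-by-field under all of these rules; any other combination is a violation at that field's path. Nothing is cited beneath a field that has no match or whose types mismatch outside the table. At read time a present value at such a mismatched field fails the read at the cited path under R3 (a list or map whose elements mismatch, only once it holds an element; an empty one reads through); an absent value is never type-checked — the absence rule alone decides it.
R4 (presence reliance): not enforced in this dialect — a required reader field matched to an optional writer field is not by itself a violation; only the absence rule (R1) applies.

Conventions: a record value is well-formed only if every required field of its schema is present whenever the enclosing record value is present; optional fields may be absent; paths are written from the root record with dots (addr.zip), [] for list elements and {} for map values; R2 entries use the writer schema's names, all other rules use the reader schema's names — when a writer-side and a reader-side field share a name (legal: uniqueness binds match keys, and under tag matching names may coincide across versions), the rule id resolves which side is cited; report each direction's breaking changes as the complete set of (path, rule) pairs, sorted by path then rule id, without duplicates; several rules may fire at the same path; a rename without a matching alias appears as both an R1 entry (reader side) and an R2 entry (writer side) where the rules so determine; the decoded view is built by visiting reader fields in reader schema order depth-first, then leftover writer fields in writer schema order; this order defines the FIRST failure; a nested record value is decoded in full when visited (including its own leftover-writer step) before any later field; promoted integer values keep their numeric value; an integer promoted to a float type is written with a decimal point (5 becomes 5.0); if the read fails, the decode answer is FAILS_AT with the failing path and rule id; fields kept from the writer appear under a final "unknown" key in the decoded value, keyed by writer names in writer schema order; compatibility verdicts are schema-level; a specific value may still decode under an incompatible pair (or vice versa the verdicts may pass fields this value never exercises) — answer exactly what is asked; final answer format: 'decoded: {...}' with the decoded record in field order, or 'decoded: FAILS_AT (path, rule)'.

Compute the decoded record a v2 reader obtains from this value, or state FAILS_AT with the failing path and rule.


the writer's type comes first in each Profile pair
decode walk for Profile under reader schema v2:
  active := true (absent -> default)
  id := null (absent, optional -> null)
  writer attrs: kept under "unknown"
  writer archived: kept under "unknown"
  writer phone: kept under "unknown"
  writer blob: kept under "unknown"
  writer checksum: kept under "unknown"
  => decoded: {"active": true, "id": null, "unknown": {"attrs": [-0.5], "archived": true, "phone": "omega", "blob": 0x1A2B, "checksum": 0x00}}

decoded: {"active": true, "id": null, "unknown": {"attrs": [-0.5], "archived": true, "phone": "omega", "blob": 0x1A2B, "checksum": 0x00}}
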